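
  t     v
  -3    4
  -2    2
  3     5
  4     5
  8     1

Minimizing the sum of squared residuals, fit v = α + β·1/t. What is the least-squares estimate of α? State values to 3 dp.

Compute the Gram sums: Σ1 = 5, Σ1/t = -1/8, Σ1/t·1/t = 317/576.
And Σv = 17, Σ1/t·v = 17/24.
So XᵀX·[α, β]ᵀ = Xᵀv: [[5, -1/8]; [-1/8, 317/576]]·[α, β]ᵀ = [17, 17/24]ᵀ.
Determinant 5·(317/576) − (-1/8)² = 197/72.
α = (17·(317/576) − (-1/8)·(17/24))/(197/72) = 680/197; β = (5·(17/24) − (-1/8)·17)/(197/72) = 408/197.

α = 3.452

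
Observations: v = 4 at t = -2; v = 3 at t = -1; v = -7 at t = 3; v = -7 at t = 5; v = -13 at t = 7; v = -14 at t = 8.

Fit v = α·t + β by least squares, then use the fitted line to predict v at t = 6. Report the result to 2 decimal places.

Normal-equation sums: Σt·t = 152, Σt = 20, Σ1 = 6.
Moment sums: Σt·v = -270, Σv = -34.
Determinant 152·6 − 20² = 512.
α = ((-270)·6 − 20·(-34))/512 = -235/128; β = (152·(-34) − 20·(-270))/512 = 29/64.
At t = 6: v̂ = (-235/128)·(6) + (29/64)·(1) = -169/16.

v̂ = -10.56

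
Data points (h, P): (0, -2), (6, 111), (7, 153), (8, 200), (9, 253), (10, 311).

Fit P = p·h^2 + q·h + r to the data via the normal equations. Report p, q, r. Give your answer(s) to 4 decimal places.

Setting ∂/∂p … = 0 gives: 24354·p + 2800·q + 330·r = 75886;  2800·p + 330·q + 40·r = 8724;  330·p + 40·q + 6·r = 1026.
(Σh^2·h^2 = 24354, Σh^2·h = 2800, Σh^2 = 330, Σh·h = 330, Σh = 40, Σ1 = 6, Σh^2·P = 75886, Σh·P = 8724, ΣP = 1026.)
Inverting the 3×3 Gram matrix, [p, q, r]ᵀ = [7636/2469, 1842/4115, -5149/2469]ᵀ.

p = 3.0928, q = 0.4476, r = -2.0855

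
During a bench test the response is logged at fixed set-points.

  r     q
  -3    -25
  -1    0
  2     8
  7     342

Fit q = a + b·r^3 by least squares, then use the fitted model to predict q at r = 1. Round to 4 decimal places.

q̂ = 1.9831

AᵀA·[a, b]ᵀ = Aᵀq reads: 4·a + 323·b = 325;  323·a + 118443·b = 118045.
(Σ1 = 4, Σr^3 = 323, Σr^3·r^3 = 118443, Σq = 325, Σr^3·q = 118045.)
det = 4·118443 − 323² = 369443.
a = (325·118443 − 323·118045)/369443 = 365440/369443; b = (4·118045 − 323·325)/369443 = 367205/369443.
At r = 1: q̂ = (365440/369443)·(1) + (367205/369443)·(1) = 732645/369443.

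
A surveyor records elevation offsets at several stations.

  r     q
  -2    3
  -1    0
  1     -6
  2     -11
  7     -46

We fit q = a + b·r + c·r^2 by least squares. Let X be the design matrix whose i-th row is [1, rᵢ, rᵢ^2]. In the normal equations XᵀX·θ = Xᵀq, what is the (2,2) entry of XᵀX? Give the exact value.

59

Row 2 ↔ basis r, column 2 ↔ basis r, so (XᵀX)_{2,2} = Σᵢ (r)·(r) = (-2)·(-2) + (-1)·(-1) + (1)·(1) + (2)·(2) + (7)·(7) = 59.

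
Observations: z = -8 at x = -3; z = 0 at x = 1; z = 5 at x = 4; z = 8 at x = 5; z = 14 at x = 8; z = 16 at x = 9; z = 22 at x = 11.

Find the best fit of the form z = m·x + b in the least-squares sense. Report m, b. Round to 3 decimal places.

m = 2.092, b = -2.315

Entries of AᵀA: Σx·x = 317, Σx = 35, Σ1 = 7.
And Σx·z = 582, Σz = 57.
Normal equations: [[317, 35]; [35, 7]]·[m, b]ᵀ = [582, 57]ᵀ.
Eliminating b: 7·(row 1) − 35·(row 2) gives 994·m = 7·582 − 35·57 = 2079, so m = 297/142.
Then b = (57 − 35·(297/142))/7 = -2301/994.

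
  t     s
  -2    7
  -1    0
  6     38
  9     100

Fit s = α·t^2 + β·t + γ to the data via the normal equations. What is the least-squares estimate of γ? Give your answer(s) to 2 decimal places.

γ = -3.66

Setting ∂/∂α … = 0 gives: 7874·α + 936·β + 122·γ = 9496;  936·α + 122·β + 12·γ = 1114;  122·α + 12·β + 4·γ = 145.
Inverting the 3×3 Gram matrix, [α, β, γ]ᵀ = [49291/32258, -36004/16129, -117999/32258]ᵀ.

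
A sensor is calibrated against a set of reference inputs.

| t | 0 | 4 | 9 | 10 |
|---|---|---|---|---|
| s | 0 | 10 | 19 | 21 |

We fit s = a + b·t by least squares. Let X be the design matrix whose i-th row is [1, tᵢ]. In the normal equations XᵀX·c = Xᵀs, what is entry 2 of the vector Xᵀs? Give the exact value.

421

Entry 2 ↔ basis t, so (Xᵀs)_{2} = Σᵢ (t)·sᵢ = (0)·(0) + (4)·(10) + (9)·(19) + (10)·(21) = 421.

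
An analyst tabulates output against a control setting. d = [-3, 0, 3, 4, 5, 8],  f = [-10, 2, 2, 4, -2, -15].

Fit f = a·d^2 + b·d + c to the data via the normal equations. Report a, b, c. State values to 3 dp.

Normal-equation sums: Σd^2·d^2 = 5139, Σd^2·d = 701, Σd^2 = 123, Σd·d = 123, Σd = 17, Σ1 = 6.
And Σd^2·f = -1018, Σd·f = -78, Σf = -19.
XᵀX·[a, b, c]ᵀ = Xᵀf becomes [[5139, 701, 123]; [701, 123, 17]; [123, 17, 6]]·[a, b, c]ᵀ = [-1018, -78, -19]ᵀ.
Inverting the 3×3 Gram matrix, [a, b, c]ᵀ = [-19257/35810, 15829/7162, 28563/17905]ᵀ.

a = -0.538, b = 2.210, c = 1.595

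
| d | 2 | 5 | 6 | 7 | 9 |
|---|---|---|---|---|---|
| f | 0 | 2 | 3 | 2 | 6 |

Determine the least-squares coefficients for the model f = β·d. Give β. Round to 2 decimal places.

Forming XᵀX = [[195]] and Xᵀf = [96]ᵀ gives XᵀX·[β]ᵀ = Xᵀf.
Hence β = 96 / 195 ≈ 0.492308.

β = 0.49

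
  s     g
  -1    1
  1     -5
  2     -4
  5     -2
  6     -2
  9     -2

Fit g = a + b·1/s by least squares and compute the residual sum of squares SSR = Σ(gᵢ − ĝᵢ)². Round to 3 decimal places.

SSR = 0.814

The normal system AᵀA·[a, b]ᵀ = Aᵀg is [[6, 44/45]; [44/45, 9437/4050]]·[a, b]ᵀ = [-14, -403/45]ᵀ.
Determinant 6·(9437/4050) − (44/45)² = 1055/81.
a = ((-14)·(9437/4050) − (44/45)·(-403/45))/(1055/81) = -48327/26375; b = (6·(-403/45) − (44/45)·(-14))/(1055/81) = -16218/5275.
Residuals: -6388/26375, -2458/26375, -16628/26375, 2359/5275, 9092/26375, 4587/26375; SSR = 21466/26375.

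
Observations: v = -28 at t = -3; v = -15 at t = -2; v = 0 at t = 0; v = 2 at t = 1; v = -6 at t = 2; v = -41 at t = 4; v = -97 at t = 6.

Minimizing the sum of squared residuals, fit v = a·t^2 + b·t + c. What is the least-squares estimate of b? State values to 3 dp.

The normal equations are: 1666·a + 254·b + 70·c = -4482;  254·a + 70·b + 8·c = -642;  70·a + 8·b + 7·c = -185.
Row-reducing yields a = -49733/16632, b = 3503/2376, c = 14873/8316.

b = 1.474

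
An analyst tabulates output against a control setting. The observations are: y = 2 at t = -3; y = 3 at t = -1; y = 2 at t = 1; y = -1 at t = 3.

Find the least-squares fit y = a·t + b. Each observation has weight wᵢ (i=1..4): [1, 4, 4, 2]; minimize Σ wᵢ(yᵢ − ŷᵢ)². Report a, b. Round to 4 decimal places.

Entries of AᵀWA: Σwᵢ·t·t = 35, Σwᵢ·t = 3, Σwᵢ·1 = 11.
Moment sums: Σwᵢ·t·y = -16, Σwᵢ·y = 20.
So AᵀWA·[a, b]ᵀ = AᵀWy: [[35, 3]; [3, 11]]·[a, b]ᵀ = [-16, 20]ᵀ.
Δ = 35·11 − 3² = 376.
a = ((-16)·11 − 3·20)/376 = -59/94; b = (35·20 − 3·(-16))/376 = 187/94.

a = -0.6277, b = 1.9894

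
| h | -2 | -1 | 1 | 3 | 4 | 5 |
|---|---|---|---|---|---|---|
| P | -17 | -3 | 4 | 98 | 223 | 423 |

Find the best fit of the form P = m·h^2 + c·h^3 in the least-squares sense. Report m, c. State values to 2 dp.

m = 1.79, c = 3.03

Forming MᵀM = [[980, 4360]; [4360, 20516]] and MᵀP = [14958, 69936]ᵀ gives MᵀM·[m, c]ᵀ = MᵀP.
det = 980·20516 − 4360² = 1096080.
m = (14958·20516 − 4360·69936)/1096080 = 81557/45670; c = (980·69936 − 4360·14958)/1096080 = 13835/4567.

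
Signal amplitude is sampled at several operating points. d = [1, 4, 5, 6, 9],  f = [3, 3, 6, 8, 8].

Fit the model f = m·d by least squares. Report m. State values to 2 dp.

m = 1.04

The normal system MᵀM·[m]ᵀ = Mᵀf is [[159]]·[m]ᵀ = [165]ᵀ.
m = 165/159 = 1.03774.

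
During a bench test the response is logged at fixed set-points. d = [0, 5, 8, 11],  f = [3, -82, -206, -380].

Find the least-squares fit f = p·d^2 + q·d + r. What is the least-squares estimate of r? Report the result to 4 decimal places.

Normal-equation sums: Σd^2·d^2 = 19362, Σd^2·d = 1968, Σd^2 = 210, Σd·d = 210, Σd = 24, Σ1 = 4.
And Σd^2·f = -61214, Σd·f = -6238, Σf = -665.
So AᵀA·[p, q, r]ᵀ = Aᵀf: [[19362, 1968, 210]; [1968, 210, 24]; [210, 24, 4]]·[p, q, r]ᵀ = [-61214, -6238, -665]ᵀ.
Solving the 3×3 system (Gaussian elimination) gives p = -5345/1814, q = -6673/2721, r = 5727/1814.

r = 3.1571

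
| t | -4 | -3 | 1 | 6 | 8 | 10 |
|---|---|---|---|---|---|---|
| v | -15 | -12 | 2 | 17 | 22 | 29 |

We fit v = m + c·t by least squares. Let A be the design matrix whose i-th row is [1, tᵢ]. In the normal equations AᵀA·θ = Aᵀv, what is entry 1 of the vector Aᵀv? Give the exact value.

Entry 1 ↔ basis 1, so (Aᵀv)_{1} = Σᵢ vᵢ = (1)·(-15) + (1)·(-12) + (1)·(2) + (1)·(17) + (1)·(22) + (1)·(29) = 43.

43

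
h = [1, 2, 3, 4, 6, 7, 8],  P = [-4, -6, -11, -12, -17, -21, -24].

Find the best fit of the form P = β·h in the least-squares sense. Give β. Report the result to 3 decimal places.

β = -3.006

Compute the Gram sums: Σh·h = 179.
And Σh·P = -538.
β = (-538)/179 = -3.00559.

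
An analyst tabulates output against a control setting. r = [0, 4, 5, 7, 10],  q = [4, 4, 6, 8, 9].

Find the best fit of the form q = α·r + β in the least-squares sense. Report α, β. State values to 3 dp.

Forming AᵀA = [[190, 26]; [26, 5]] and Aᵀq = [192, 31]ᵀ gives AᵀA·[α, β]ᵀ = Aᵀq.
Eliminating β: 5·(row 1) − 26·(row 2) gives 274·α = 5·192 − 26·31 = 154, so α = 77/137.
Then β = (31 − 26·(77/137))/5 = 449/137.

α = 0.562, β = 3.277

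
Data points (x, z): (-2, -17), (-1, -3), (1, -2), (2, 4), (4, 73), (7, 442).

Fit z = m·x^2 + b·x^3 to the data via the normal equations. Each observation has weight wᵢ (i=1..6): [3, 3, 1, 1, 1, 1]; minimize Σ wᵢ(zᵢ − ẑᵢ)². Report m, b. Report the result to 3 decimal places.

m = -1.400, b = 1.488

With design matrix M, MᵀWM = [[2725, 17765]; [17765, 122005]] and MᵀWz = [22627, 156725]ᵀ.
Determinant 2725·122005 − 17765² = 16868400.
m = (22627·122005 − 17765·156725)/16868400 = -787083/562280; b = (2725·156725 − 17765·22627)/16868400 = 836899/562280.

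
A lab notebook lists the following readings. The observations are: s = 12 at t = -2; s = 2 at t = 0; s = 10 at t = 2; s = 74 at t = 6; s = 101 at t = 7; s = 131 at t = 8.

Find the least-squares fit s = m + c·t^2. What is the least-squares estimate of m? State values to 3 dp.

m = 2.552

With design matrix M, MᵀM = [[6, 157]; [157, 7825]] and Mᵀs = [330, 16085]ᵀ.
Eliminating c: 7825·(row 1) − 157·(row 2) gives 22301·m = 7825·330 − 157·16085 = 56905, so m = 56905/22301.
Then c = (16085 − 157·(56905/22301))/7825 = 44700/22301.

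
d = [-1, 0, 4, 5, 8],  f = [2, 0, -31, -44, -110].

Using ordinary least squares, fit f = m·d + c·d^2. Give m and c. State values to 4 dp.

m = -1.5724, c = -1.5133

The normal system XᵀX·[m, c]ᵀ = Xᵀf is [[106, 700]; [700, 4978]]·[m, c]ᵀ = [-1226, -8634]ᵀ.
det = 106·4978 − 700² = 37668.
m = ((-1226)·4978 − 700·(-8634))/37668 = -14807/9417; c = (106·(-8634) − 700·(-1226))/37668 = -14251/9417.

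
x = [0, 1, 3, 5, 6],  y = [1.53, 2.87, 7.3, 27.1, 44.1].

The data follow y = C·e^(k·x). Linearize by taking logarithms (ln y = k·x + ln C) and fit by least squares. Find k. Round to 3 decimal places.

Linearized form: ln y = k·x + ln C. From the 5 transformed points,
Σx = 15.0000, Σ(x)² = 71.0000, Σln y = 10.5534, Σx·ln y = 46.2344.
Normal system: [[71.0000, 15.0000]; [15.0000, 5]]·[k, ln C]ᵀ = [46.2344, 10.5534]ᵀ.
Slope k = (n·Σx·ln y − Σx·Σln y)/(n·Σ(x)² − (Σx)²) = (5·46.2344 − 15.0000·10.5534)/130.0000 = 0.56054; ln C = (Σln y − k·Σx)/n = 0.42907.

k = 0.561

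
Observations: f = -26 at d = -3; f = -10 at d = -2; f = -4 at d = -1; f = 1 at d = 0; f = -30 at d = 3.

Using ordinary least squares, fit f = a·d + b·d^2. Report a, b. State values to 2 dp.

a = -0.69, b = -3.10

From the data, Σd·d = 23, Σd·d^2 = -9, Σd^2·d^2 = 179.
For Mᵀf: Σd·f = 12, Σd^2·f = -548.
Eliminating b: 179·(row 1) − (-9)·(row 2) gives 4036·a = 179·12 − (-9)·(-548) = -2784, so a = -696/1009.
Then b = ((-548) − (-9)·(-696/1009))/179 = -3124/1009.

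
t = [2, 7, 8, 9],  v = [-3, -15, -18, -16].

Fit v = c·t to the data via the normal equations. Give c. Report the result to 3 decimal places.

c = -2.015

Normal-equation sums: Σt·t = 198.
And Σt·v = -399.
XᵀX·[c]ᵀ = Xᵀv becomes [[198]]·[c]ᵀ = [-399]ᵀ.
c = (-399)/198 = -2.01515.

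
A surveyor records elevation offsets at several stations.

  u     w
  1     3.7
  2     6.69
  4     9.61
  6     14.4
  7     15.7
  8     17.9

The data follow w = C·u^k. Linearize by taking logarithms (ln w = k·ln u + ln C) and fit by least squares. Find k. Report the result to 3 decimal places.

k = 0.738

Taking logs, ln w = k·ln u + ln C, so regress ln w on ln u.
Σln u = 7.8966, Σ(ln u)² = 13.7233, Σln w = 13.7774, Σln u·ln w = 20.5905.
Equations: 13.7233·k + 7.8966·ln C = 20.5905;  7.8966·k + 6·ln C = 13.7774.
Δ = 13.7233·6 − (7.8966)² = 19.9843; k = (20.5905·6 − 7.8966·13.7774)/19.9843 = 0.73801, ln C = (13.7233·13.7774 − 7.8966·20.5905)/19.9843 = 1.32495.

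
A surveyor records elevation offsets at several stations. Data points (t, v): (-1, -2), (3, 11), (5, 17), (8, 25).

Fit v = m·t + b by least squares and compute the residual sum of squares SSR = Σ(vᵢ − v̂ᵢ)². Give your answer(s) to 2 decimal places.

The normal system AᵀA·[m, b]ᵀ = Aᵀv is [[99, 15]; [15, 4]]·[m, b]ᵀ = [320, 51]ᵀ.
Eliminating b: 4·(row 1) − 15·(row 2) gives 171·m = 4·320 − 15·51 = 515, so m = 515/171.
Then b = (51 − 15·(515/171))/4 = 83/57.
Residuals: -4/9, 29/57, 83/171, -94/171; SSR = 170/171.

SSR = 0.99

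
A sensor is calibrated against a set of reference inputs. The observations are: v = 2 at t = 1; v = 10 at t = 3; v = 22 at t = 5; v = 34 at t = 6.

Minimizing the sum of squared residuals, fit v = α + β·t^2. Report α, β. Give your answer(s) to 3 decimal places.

Normal-equation sums: Σ1 = 4, Σt^2 = 71, Σt^2·t^2 = 2003.
And Σv = 68, Σt^2·v = 1866.
Normal equations: [[4, 71]; [71, 2003]]·[α, β]ᵀ = [68, 1866]ᵀ.
Determinant 4·2003 − 71² = 2971.
α = (68·2003 − 71·1866)/2971 = 3718/2971; β = (4·1866 − 71·68)/2971 = 2636/2971.

α = 1.251, β = 0.887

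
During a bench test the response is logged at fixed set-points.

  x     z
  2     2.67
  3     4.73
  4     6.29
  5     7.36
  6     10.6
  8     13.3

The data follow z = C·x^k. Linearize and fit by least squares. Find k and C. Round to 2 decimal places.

k = 1.15, C = 1.25

Taking logs, ln z = k·ln x + ln C, so regress ln z on ln x.
Σln x = 8.6587, Σ(ln x)² = 13.7340, Σln z = 11.3196, Σln x·ln z = 17.7609.
Equations: 13.7340·k + 8.6587·ln C = 17.7609;  8.6587·k + 6·ln C = 11.3196.
Δ = 13.7340·6 − (8.6587)² = 7.4309; k = (17.7609·6 − 8.6587·11.3196)/7.4309 = 1.15092, ln C = (13.7340·11.3196 − 8.6587·17.7609)/7.4309 = 0.22570, so C = exp(0.22570) = 1.25320.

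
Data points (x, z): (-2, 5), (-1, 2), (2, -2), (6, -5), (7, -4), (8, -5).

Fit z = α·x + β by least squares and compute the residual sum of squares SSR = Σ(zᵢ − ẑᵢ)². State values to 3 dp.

SSR = 8.245

Sums needed: Σx·x = 158, Σx = 20, Σ1 = 6.
For Mᵀz: Σx·z = -114, Σz = -9.
Eliminating β: 6·(row 1) − 20·(row 2) gives 548·α = 6·(-114) − 20·(-9) = -504, so α = -126/137.
Then β = ((-9) − 20·(-126/137))/6 = 429/274.
Residuals: 437/274, -133/274, -473/274, -287/274, 239/274, 217/274; SSR = 2259/274.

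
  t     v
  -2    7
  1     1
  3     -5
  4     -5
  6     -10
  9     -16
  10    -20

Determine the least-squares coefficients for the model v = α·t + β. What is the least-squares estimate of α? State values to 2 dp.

The normal system AᵀA·[α, β]ᵀ = Aᵀv is [[247, 31]; [31, 7]]·[α, β]ᵀ = [-452, -48]ᵀ.
Eliminating β: 7·(row 1) − 31·(row 2) gives 768·α = 7·(-452) − 31·(-48) = -1676, so α = -419/192.
Then β = ((-48) − 31·(-419/192))/7 = 539/192.

α = -2.18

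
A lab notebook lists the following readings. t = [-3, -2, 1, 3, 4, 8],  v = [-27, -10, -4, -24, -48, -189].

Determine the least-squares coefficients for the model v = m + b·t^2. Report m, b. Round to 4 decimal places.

Normal-equation sums: Σ1 = 6, Σt^2 = 103, Σt^2·t^2 = 4531.
Moment sums: Σv = -302, Σt^2·v = -13367.
XᵀX·[m, b]ᵀ = Xᵀv becomes [[6, 103]; [103, 4531]]·[m, b]ᵀ = [-302, -13367]ᵀ.
det = 6·4531 − 103² = 16577.
m = ((-302)·4531 − 103·(-13367))/16577 = 8439/16577; b = (6·(-13367) − 103·(-302))/16577 = -49096/16577.

m = 0.5091, b = -2.9617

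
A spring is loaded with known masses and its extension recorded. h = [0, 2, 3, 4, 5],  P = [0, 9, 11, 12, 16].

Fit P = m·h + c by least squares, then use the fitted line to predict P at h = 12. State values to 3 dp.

Sums needed: Σh·h = 54, Σh = 14, Σ1 = 5.
Right-hand side: Σh·P = 179, ΣP = 48.
So XᵀX·[m, c]ᵀ = XᵀP: [[54, 14]; [14, 5]]·[m, c]ᵀ = [179, 48]ᵀ.
Δ = 54·5 − 14² = 74.
m = (179·5 − 14·48)/74 = 223/74; c = (54·48 − 14·179)/74 = 43/37.
At h = 12: P̂ = (223/74)·(12) + (43/37)·(1) = 1381/37.

P̂ = 37.324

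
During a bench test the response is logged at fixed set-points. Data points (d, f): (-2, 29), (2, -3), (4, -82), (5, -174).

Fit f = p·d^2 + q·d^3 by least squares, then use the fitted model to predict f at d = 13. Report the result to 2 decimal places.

f̂ = -3897.66

Sums needed: Σd^2·d^2 = 913, Σd^2·d^3 = 4149, Σd^3·d^3 = 19849.
And Σd^2·f = -5558, Σd^3·f = -27254.
So MᵀM·[p, q]ᵀ = Mᵀf: [[913, 4149]; [4149, 19849]]·[p, q]ᵀ = [-5558, -27254]ᵀ.
Eliminating q: 19849·(row 1) − 4149·(row 2) gives 907936·p = 19849·(-5558) − 4149·(-27254) = 2756104, so p = 344513/113492.
Then q = ((-27254) − 4149·(344513/113492))/19849 = -227845/113492.
At d = 13: f̂ = (344513/113492)·(169) + (-227845/113492)·(2197) = -110588192/28373.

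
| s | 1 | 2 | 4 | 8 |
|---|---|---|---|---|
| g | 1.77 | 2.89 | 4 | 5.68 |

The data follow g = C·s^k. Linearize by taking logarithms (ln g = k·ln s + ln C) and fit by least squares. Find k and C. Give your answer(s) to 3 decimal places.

k = 0.552, C = 1.850

Linearized form: ln g = k·ln s + ln C. From the 4 transformed points,
Sums: Σln s = 4.1589, Σ(ln s)² = 6.7263, Σln g = 4.7555, Σln s·ln g = 6.2693.
Normal system: [[6.7263, 4.1589]; [4.1589, 4]]·[k, ln C]ᵀ = [6.2693, 4.7555]ᵀ.
Slope k = (n·Σln s·ln g − Σln s·Σln g)/(n·Σ(ln s)² − (Σln s)²) = (4·6.2693 − 4.1589·4.7555)/9.6091 = 0.55154; ln C = (Σln g − k·Σln s)/n = 0.61543, so C = exp(0.61543) = 1.85045.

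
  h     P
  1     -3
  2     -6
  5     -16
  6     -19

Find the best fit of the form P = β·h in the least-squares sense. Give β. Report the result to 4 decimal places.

β = -3.1667

Normal-equation sums: Σh·h = 66.
For XᵀP: Σh·P = -209.
So XᵀX·[β]ᵀ = XᵀP: [[66]]·[β]ᵀ = [-209]ᵀ.
Hence β = -209 / 66 ≈ -3.16667.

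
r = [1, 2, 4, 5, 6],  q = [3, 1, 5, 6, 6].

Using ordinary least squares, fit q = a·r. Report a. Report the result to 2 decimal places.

a = 1.11

Sums needed: Σr·r = 82.
And Σr·q = 91.
So AᵀA·[a]ᵀ = Aᵀq: [[82]]·[a]ᵀ = [91]ᵀ.
a = 91/82 = 1.10976.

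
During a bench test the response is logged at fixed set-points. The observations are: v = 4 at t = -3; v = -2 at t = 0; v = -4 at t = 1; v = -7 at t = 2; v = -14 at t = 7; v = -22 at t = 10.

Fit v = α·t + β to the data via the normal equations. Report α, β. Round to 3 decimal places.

α = -1.920, β = -2.060

Normal-equation sums: Σt·t = 163, Σt = 17, Σ1 = 6.
Right-hand side: Σt·v = -348, Σv = -45.
det = 163·6 − 17² = 689.
α = ((-348)·6 − 17·(-45))/689 = -1323/689; β = (163·(-45) − 17·(-348))/689 = -1419/689.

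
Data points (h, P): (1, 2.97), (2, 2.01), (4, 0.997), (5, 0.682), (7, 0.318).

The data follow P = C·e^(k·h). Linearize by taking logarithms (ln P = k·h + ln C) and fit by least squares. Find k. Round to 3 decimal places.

Taking logs, ln P = k·h + ln C, so regress ln P on h.
Σh = 19.0000, Σ(h)² = 95.0000, Σln P = 0.2553, Σh·ln P = -7.4607.
Equations: 95.0000·k + 19.0000·ln C = -7.4607;  19.0000·k + 5·ln C = 0.2553.
Δ = 95.0000·5 − (19.0000)² = 114.0000; k = (-7.4607·5 − 19.0000·0.2553)/114.0000 = -0.36977, ln C = (95.0000·0.2553 − 19.0000·-7.4607)/114.0000 = 1.45618.

k = -0.370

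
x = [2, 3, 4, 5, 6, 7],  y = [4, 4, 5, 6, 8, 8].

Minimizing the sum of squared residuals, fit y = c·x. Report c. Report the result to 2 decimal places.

c = 1.25

Compute the Gram sums: Σx·x = 139.
Right-hand side: Σx·y = 174.
Normal equations: [[139]]·[c]ᵀ = [174]ᵀ.
Hence c = 174 / 139 ≈ 1.2518.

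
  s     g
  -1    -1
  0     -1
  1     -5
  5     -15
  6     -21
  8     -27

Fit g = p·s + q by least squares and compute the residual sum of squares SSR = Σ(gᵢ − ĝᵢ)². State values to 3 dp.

Sums needed: Σs·s = 127, Σs = 19, Σ1 = 6.
And Σs·g = -421, Σg = -70.
So MᵀM·[p, q]ᵀ = Mᵀg: [[127, 19]; [19, 6]]·[p, q]ᵀ = [-421, -70]ᵀ.
Eliminating q: 6·(row 1) − 19·(row 2) gives 401·p = 6·(-421) − 19·(-70) = -1196, so p = -1196/401.
Then q = ((-70) − 19·(-1196/401))/6 = -891/401.
Residuals: -706/401, 490/401, 82/401, 856/401, -354/401, -368/401; SSR = 4336/401.

SSR = 10.813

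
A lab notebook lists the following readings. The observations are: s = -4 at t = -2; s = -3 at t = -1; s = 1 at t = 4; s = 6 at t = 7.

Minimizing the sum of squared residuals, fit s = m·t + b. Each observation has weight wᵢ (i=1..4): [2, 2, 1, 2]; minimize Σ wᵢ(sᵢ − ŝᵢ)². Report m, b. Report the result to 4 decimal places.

m = 1.0801, b = -1.9945

Compute the Gram sums: Σwᵢ·t·t = 124, Σwᵢ·t = 12, Σwᵢ·1 = 7.
And Σwᵢ·t·s = 110, Σwᵢ·s = -1.
So AᵀWA·[m, b]ᵀ = AᵀWs: [[124, 12]; [12, 7]]·[m, b]ᵀ = [110, -1]ᵀ.
Determinant 124·7 − 12² = 724.
m = (110·7 − 12·(-1))/724 = 391/362; b = (124·(-1) − 12·110)/724 = -361/181.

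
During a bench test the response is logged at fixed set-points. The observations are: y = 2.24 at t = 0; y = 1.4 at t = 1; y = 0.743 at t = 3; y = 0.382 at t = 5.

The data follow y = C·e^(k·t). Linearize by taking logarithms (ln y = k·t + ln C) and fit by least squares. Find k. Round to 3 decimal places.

k = -0.346

Linearized form: ln y = k·t + ln C. From the 4 transformed points,
AᵀA = [[35.0000, 9.0000]; [9.0000, 4]], rhs = [-5.3664, -0.1164]ᵀ  (here Σt = 9.0000, Σ(t)² = 35.0000, Σln y = -0.1164, Σt·ln y = -5.3664).
Solving (det = 59.0000): k = -0.34606, ln C = 0.74952.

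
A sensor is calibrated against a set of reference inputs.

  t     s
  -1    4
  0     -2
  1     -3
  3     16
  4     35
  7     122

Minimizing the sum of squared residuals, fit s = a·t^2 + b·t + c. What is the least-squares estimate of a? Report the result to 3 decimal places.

a = 2.922

Sums needed: Σt^2·t^2 = 2740, Σt^2·t = 434, Σt^2 = 76, Σt·t = 76, Σt = 14, Σ1 = 6.
Moment sums: Σt^2·s = 6683, Σt·s = 1035, Σs = 172.
So MᵀM·[a, b, c]ᵀ = Mᵀs: [[2740, 434, 76]; [434, 76, 14]; [76, 14, 6]]·[a, b, c]ᵀ = [6683, 1035, 172]ᵀ.
Inverting the 3×3 Gram matrix, [a, b, c]ᵀ = [4882/1671, -44813/16710, -11601/5570]ᵀ.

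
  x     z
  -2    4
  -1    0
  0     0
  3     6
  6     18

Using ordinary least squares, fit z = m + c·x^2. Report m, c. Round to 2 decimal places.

m = 0.70, c = 0.49

Forming MᵀM = [[5, 50]; [50, 1394]] and Mᵀz = [28, 718]ᵀ gives MᵀM·[m, c]ᵀ = Mᵀz.
det = 5·1394 − 50² = 4470.
m = (28·1394 − 50·718)/4470 = 522/745; c = (5·718 − 50·28)/4470 = 73/149.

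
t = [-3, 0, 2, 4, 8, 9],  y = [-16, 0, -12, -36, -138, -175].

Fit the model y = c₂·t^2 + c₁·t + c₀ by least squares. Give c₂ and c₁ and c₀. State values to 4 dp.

Forming AᵀA = [[11010, 1286, 174]; [1286, 174, 20]; [174, 20, 6]] and Aᵀy = [-23775, -2799, -377]ᵀ gives AᵀA·[c₂, c₁, c₀]ᵀ = Aᵀy.
Row-reducing yields c₂ = -434231/212550, c₁ = -33006/35425, c₀ = -51203/106275.

c₂ = -2.0430, c₁ = -0.9317, c₀ = -0.4818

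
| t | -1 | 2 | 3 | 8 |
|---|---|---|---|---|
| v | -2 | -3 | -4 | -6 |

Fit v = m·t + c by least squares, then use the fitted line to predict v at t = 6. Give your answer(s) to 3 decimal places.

MᵀM·[m, c]ᵀ = Mᵀv reads: 78·m + 12·c = -64;  12·m + 4·c = -15.
(Σt·t = 78, Σt = 12, Σ1 = 4, Σt·v = -64, Σv = -15.)
det = 78·4 − 12² = 168.
m = ((-64)·4 − 12·(-15))/168 = -19/42; c = (78·(-15) − 12·(-64))/168 = -67/28.
At t = 6: v̂ = (-19/42)·(6) + (-67/28)·(1) = -143/28.

v̂ = -5.107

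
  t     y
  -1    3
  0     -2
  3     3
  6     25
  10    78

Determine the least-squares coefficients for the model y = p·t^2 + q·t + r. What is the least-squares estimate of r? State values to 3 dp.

With design matrix X, XᵀX = [[11378, 1242, 146]; [1242, 146, 18]; [146, 18, 5]] and Xᵀy = [8730, 936, 107]ᵀ.
Inverting the 3×3 Gram matrix, [p, q, r]ᵀ = [75727/80616, -40425/26872, -6182/10077]ᵀ.

r = -0.613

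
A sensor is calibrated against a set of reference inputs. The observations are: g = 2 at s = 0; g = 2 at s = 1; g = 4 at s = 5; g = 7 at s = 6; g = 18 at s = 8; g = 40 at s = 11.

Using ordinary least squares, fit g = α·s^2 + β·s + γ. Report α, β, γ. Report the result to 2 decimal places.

α = 0.52, β = -2.29, γ = 2.73

Forming XᵀX = [[20659, 2185, 247]; [2185, 247, 31]; [247, 31, 6]] and Xᵀg = [6346, 648, 73]ᵀ gives XᵀX·[α, β, γ]ᵀ = Xᵀg.
Solving the 3×3 system (Gaussian elimination) gives α = 32965/63732, β = -146245/63732, γ = 28991/10622.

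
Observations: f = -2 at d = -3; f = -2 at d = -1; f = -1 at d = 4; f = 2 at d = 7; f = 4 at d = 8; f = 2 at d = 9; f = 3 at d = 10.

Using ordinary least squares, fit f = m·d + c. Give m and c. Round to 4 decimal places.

The normal equations are: 320·m + 34·c = 98;  34·m + 7·c = 6.
(Σd·d = 320, Σd = 34, Σ1 = 7, Σd·f = 98, Σf = 6.)
Determinant 320·7 − 34² = 1084.
m = (98·7 − 34·6)/1084 = 241/542; c = (320·6 − 34·98)/1084 = -353/271.

m = 0.4446, c = -1.3026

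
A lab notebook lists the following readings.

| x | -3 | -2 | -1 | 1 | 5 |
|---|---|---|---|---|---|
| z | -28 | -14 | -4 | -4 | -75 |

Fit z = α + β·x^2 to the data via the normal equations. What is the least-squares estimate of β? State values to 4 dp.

The normal system MᵀM·[α, β]ᵀ = Mᵀz is [[5, 40]; [40, 724]]·[α, β]ᵀ = [-125, -2191]ᵀ.
det = 5·724 − 40² = 2020.
α = ((-125)·724 − 40·(-2191))/2020 = -143/101; β = (5·(-2191) − 40·(-125))/2020 = -1191/404.

β = -2.9480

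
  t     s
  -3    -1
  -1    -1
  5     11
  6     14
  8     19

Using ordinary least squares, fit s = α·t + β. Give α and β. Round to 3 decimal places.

From the data, Σt·t = 135, Σt = 15, Σ1 = 5.
And Σt·s = 295, Σs = 42.
Normal equations: [[135, 15]; [15, 5]]·[α, β]ᵀ = [295, 42]ᵀ.
Eliminating β: 5·(row 1) − 15·(row 2) gives 450·α = 5·295 − 15·42 = 845, so α = 169/90.
Then β = (42 − 15·(169/90))/5 = 83/30.

α = 1.878, β = 2.767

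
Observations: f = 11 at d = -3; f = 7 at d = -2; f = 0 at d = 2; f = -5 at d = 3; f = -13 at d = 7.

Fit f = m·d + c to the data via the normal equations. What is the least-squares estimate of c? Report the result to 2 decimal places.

From the data, Σd·d = 75, Σd = 7, Σ1 = 5.
For Aᵀf: Σd·f = -153, Σf = 0.
AᵀA·[m, c]ᵀ = Aᵀf becomes [[75, 7]; [7, 5]]·[m, c]ᵀ = [-153, 0]ᵀ.
Determinant 75·5 − 7² = 326.
m = ((-153)·5 − 7·0)/326 = -765/326; c = (75·0 − 7·(-153))/326 = 1071/326.

c = 3.29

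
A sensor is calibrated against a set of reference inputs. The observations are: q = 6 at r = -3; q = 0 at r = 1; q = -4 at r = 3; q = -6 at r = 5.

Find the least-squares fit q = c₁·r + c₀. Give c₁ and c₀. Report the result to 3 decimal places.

XᵀX·[c₁, c₀]ᵀ = Xᵀq reads: 44·c₁ + 6·c₀ = -60;  6·c₁ + 4·c₀ = -4.
(Σr·r = 44, Σr = 6, Σ1 = 4, Σr·q = -60, Σq = -4.)
det = 44·4 − 6² = 140.
c₁ = ((-60)·4 − 6·(-4))/140 = -54/35; c₀ = (44·(-4) − 6·(-60))/140 = 46/35.

c₁ = -1.543, c₀ = 1.314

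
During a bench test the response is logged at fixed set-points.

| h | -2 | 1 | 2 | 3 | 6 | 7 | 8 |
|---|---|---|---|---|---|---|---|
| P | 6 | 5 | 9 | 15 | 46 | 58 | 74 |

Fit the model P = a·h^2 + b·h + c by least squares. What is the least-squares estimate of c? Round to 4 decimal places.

c = 3.5076

AᵀA·[a, b, c]ᵀ = AᵀP reads: 7907·a + 1099·b + 167·c = 9434;  1099·a + 167·b + 25·c = 1330;  167·a + 25·b + 7·c = 213.
(Σh^2·h^2 = 7907, Σh^2·h = 1099, Σh^2 = 167, Σh·h = 167, Σh = 25, Σ1 = 7, Σh^2·P = 9434, Σh·P = 1330, ΣP = 213.)
Inverting the 3×3 Gram matrix, [a, b, c]ᵀ = [60829/60998, 53457/60998, 106979/30499]ᵀ.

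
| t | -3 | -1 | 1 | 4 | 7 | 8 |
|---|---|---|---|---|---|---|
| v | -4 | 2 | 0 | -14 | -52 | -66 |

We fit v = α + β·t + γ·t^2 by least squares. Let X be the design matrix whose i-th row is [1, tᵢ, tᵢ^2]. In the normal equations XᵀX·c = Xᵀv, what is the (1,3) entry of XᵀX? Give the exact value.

Row 1 ↔ basis 1, column 3 ↔ basis t^2, so (XᵀX)_{1,3} = Σᵢ t^2 = (1)·(9) + (1)·(1) + (1)·(1) + (1)·(16) + (1)·(49) + (1)·(64) = 140.

140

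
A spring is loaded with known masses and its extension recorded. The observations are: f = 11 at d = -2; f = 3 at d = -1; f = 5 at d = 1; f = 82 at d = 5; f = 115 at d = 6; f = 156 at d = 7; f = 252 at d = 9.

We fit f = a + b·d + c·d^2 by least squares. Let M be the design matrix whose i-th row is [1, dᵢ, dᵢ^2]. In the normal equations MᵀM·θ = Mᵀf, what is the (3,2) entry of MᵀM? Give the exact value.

1405

Row 3 ↔ basis d^2, column 2 ↔ basis d, so (MᵀM)_{3,2} = Σᵢ (d^2)·(d) = (4)·(-2) + (1)·(-1) + (1)·(1) + (25)·(5) + (36)·(6) + (49)·(7) + (81)·(9) = 1405.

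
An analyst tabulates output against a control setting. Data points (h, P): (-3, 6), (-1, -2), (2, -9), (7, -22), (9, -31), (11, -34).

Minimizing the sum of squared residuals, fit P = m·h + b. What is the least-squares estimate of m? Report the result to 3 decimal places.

From the data, Σh·h = 265, Σh = 25, Σ1 = 6.
Moment sums: Σh·P = -841, ΣP = -92.
Eliminating b: 6·(row 1) − 25·(row 2) gives 965·m = 6·(-841) − 25·(-92) = -2746, so m = -2746/965.
Then b = ((-92) − 25·(-2746/965))/6 = -671/193.

m = -2.846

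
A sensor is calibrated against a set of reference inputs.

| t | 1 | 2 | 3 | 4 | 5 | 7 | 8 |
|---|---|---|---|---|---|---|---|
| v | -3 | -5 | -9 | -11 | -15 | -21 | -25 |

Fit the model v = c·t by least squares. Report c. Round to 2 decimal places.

c = -3.01

Setting ∂/∂c … = 0 gives: 168·c = -506.
(Σt·t = 168, Σt·v = -506.)
Hence c = -506 / 168 ≈ -3.0119.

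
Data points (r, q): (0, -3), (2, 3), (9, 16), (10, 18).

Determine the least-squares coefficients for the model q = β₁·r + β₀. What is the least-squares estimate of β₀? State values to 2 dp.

β₀ = -2.14

From the data, Σr·r = 185, Σr = 21, Σ1 = 4.
For Xᵀq: Σr·q = 330, Σq = 34.
XᵀX·[β₁, β₀]ᵀ = Xᵀq becomes [[185, 21]; [21, 4]]·[β₁, β₀]ᵀ = [330, 34]ᵀ.
Determinant 185·4 − 21² = 299.
β₁ = (330·4 − 21·34)/299 = 606/299; β₀ = (185·34 − 21·330)/299 = -640/299.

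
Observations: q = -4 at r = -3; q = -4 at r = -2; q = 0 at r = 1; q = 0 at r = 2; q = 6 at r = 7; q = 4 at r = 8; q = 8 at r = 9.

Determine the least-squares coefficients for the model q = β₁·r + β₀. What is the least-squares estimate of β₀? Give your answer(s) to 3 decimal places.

β₀ = -1.532

Sums needed: Σr·r = 212, Σr = 22, Σ1 = 7.
Moment sums: Σr·q = 166, Σq = 10.
Normal equations: [[212, 22]; [22, 7]]·[β₁, β₀]ᵀ = [166, 10]ᵀ.
Eliminating β₀: 7·(row 1) − 22·(row 2) gives 1000·β₁ = 7·166 − 22·10 = 942, so β₁ = 471/500.
Then β₀ = (10 − 22·(471/500))/7 = -383/250.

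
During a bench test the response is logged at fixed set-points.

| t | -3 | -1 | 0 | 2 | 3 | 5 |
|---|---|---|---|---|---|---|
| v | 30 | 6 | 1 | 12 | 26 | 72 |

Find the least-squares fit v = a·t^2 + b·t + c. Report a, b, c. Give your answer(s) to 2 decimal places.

a = 2.95, b = -0.69, c = 1.57

Compute the Gram sums: Σt^2·t^2 = 804, Σt^2·t = 132, Σt^2 = 48, Σt·t = 48, Σt = 6, Σ1 = 6.
And Σt^2·v = 2358, Σt·v = 366, Σv = 147.
AᵀA·[a, b, c]ᵀ = Aᵀv becomes [[804, 132, 48]; [132, 48, 6]; [48, 6, 6]]·[a, b, c]ᵀ = [2358, 366, 147]ᵀ.
Row-reducing yields a = 62/21, b = -29/42, c = 11/7.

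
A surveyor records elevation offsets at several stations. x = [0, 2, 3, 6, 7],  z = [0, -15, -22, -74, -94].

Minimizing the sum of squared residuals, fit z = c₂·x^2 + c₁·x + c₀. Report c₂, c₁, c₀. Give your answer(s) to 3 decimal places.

Compute the Gram sums: Σx^2·x^2 = 3794, Σx^2·x = 594, Σx^2 = 98, Σx·x = 98, Σx = 18, Σ1 = 5.
Right-hand side: Σx^2·z = -7528, Σx·z = -1198, Σz = -205.
So MᵀM·[c₂, c₁, c₀]ᵀ = Mᵀz: [[3794, 594, 98]; [594, 98, 18]; [98, 18, 5]]·[c₂, c₁, c₀]ᵀ = [-7528, -1198, -205]ᵀ.
Inverting the 3×3 Gram matrix, [c₂, c₁, c₀]ᵀ = [-2325/1672, -6275/1672, -49/209]ᵀ.

c₂ = -1.391, c₁ = -3.753, c₀ = -0.234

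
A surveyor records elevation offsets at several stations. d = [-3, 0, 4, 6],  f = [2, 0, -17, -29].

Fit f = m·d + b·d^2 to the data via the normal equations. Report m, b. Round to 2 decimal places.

Entries of XᵀX: Σd·d = 61, Σd·d^2 = 253, Σd^2·d^2 = 1633.
Moment sums: Σd·f = -248, Σd^2·f = -1298.
Normal equations: [[61, 253]; [253, 1633]]·[m, b]ᵀ = [-248, -1298]ᵀ.
Eliminating b: 1633·(row 1) − 253·(row 2) gives 35604·m = 1633·(-248) − 253·(-1298) = -76590, so m = -185/86.
Then b = ((-1298) − 253·(-185/86))/1633 = -913/1978.

m = -2.15, b = -0.46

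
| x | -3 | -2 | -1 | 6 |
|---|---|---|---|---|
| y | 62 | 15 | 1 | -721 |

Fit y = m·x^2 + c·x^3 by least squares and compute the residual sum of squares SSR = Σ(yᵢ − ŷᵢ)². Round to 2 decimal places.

SSR = 0.32

AᵀA·[m, c]ᵀ = Aᵀy reads: 1394·m + 7500·c = -25337;  7500·m + 47450·c = -157531.
(Σx^2·x^2 = 1394, Σx^2·x^3 = 7500, Σx^3·x^3 = 47450, Σx^2·y = -25337, Σx^3·y = -157531.)
Eliminating c: 47450·(row 1) − 7500·(row 2) gives 9895300·m = 47450·(-25337) − 7500·(-157531) = -20758150, so m = -415163/197906.
Then c = ((-157531) − 7500·(-415163/197906))/47450 = -14785357/4947650.
Residuals: 480668/2473825, -1275903/2473825, 270684/2473825, 14081/2473825; SSR = 781154/2473825.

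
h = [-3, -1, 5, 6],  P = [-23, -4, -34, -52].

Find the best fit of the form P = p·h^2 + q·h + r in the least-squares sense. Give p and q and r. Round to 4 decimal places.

p = -1.8230, q = 2.2612, r = 0.1517

From the data, Σh^2·h^2 = 2003, Σh^2·h = 313, Σh^2 = 71, Σh·h = 71, Σh = 7, Σ1 = 4.
Moment sums: Σh^2·P = -2933, Σh·P = -409, ΣP = -113.
Normal equations: [[2003, 313, 71]; [313, 71, 7]; [71, 7, 4]]·[p, q, r]ᵀ = [-2933, -409, -113]ᵀ.
Row-reducing yields p = -649/356, q = 805/356, r = 27/178.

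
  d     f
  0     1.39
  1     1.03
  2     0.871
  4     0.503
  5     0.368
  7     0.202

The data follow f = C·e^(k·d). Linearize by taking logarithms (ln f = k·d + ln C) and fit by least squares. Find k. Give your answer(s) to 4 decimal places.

k = -0.2722

With ln fᵢ as the transformed response and dᵢ as the regressor:
Σd = 19.0000, Σ(d)² = 95.0000, Σln f = -3.0656, Σd·ln f = -19.1901.
Equations: 95.0000·k + 19.0000·ln C = -19.1901;  19.0000·k + 6·ln C = -3.0656.
Solving (det = 209.0000): k = -0.27222, ln C = 0.35111.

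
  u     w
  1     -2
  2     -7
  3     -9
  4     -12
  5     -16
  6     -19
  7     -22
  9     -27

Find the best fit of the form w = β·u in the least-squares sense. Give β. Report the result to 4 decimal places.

β = -3.0860

Normal-equation sums: Σu·u = 221.
And Σu·w = -682.
XᵀX·[β]ᵀ = Xᵀw becomes [[221]]·[β]ᵀ = [-682]ᵀ.
β = (-682)/221 = -3.08597.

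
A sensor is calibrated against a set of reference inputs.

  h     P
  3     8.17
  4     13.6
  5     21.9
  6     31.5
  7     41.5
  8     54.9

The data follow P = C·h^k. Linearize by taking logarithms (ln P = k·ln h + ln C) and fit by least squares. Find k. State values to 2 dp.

k = 1.95

Linearized form: ln P = k·ln h + ln C. From the 6 transformed points,
Sums: Σln h = 9.9115, Σ(ln h)² = 17.0401, Σln P = 18.9782, Σln h·ln P = 32.6541.
Normal system: [[17.0401, 9.9115]; [9.9115, 6]]·[k, ln C]ᵀ = [32.6541, 18.9782]ᵀ.
Slope k = (n·Σln h·ln P − Σln h·Σln P)/(n·Σ(ln h)² − (Σln h)²) = (6·32.6541 − 9.9115·18.9782)/4.0036 = 1.95390; ln C = (Σln P − k·Σln h)/n = -0.06463.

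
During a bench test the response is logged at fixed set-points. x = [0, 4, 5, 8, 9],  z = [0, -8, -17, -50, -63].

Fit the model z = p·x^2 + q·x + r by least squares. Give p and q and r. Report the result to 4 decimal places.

The normal system AᵀA·[p, q, r]ᵀ = Aᵀz is [[11538, 1430, 186]; [1430, 186, 26]; [186, 26, 5]]·[p, q, r]ᵀ = [-8856, -1084, -138]ᵀ.
Row-reducing yields p = -12205/12782, q = 18999/12782, r = 1224/6391.

p = -0.9549, q = 1.4864, r = 0.1915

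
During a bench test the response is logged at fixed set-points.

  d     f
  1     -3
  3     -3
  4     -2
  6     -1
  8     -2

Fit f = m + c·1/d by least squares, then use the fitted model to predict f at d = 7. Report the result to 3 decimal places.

f̂ = -1.842

From the data, Σ1 = 5, Σ1/d = 15/8, Σ1/d·1/d = 701/576.
Right-hand side: Σf = -11, Σ1/d·f = -59/12.
AᵀA·[m, c]ᵀ = Aᵀf becomes [[5, 15/8]; [15/8, 701/576]]·[m, c]ᵀ = [-11, -59/12]ᵀ.
Determinant 5·(701/576) − (15/8)² = 185/72.
m = ((-11)·(701/576) − (15/8)·(-59/12))/(185/72) = -2401/1480; c = (5·(-59/12) − (15/8)·(-11))/(185/72) = -57/37.
At d = 7: f̂ = (-2401/1480)·(1) + (-57/37)·(1/7) = -19087/10360.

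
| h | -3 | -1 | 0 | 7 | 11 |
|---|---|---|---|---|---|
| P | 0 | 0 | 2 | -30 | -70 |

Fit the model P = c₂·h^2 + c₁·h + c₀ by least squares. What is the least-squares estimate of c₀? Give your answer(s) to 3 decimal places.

c₀ = 1.060

Normal-equation sums: Σh^2·h^2 = 17124, Σh^2·h = 1646, Σh^2 = 180, Σh·h = 180, Σh = 14, Σ1 = 5.
Right-hand side: Σh^2·P = -9940, Σh·P = -980, ΣP = -98.
So AᵀA·[c₂, c₁, c₀]ᵀ = AᵀP: [[17124, 1646, 180]; [1646, 180, 14]; [180, 14, 5]]·[c₂, c₁, c₀]ᵀ = [-9940, -980, -98]ᵀ.
Row-reducing yields c₂ = -121268/243139, c₁ = -234878/243139, c₀ = 257782/243139.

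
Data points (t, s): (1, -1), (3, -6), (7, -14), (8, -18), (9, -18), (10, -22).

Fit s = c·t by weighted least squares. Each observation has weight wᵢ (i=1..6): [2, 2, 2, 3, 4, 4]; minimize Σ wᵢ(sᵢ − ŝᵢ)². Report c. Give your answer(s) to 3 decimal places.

Sums needed: Σwᵢ·t·t = 1034.
Moment sums: Σwᵢ·t·s = -2194.
Hence c = -2194 / 1034 ≈ -2.12186.

c = -2.122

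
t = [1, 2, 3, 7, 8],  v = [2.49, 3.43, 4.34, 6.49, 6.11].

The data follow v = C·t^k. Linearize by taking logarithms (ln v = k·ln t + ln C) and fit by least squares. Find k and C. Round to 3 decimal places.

k = 0.457, C = 2.526

Let Y = ln v. Fitting Y = k·ln t + ln C by least squares:
Σln t = 5.8171, Σ(ln t)² = 9.7980, Σln v = 7.2929, Σln t·ln v = 9.8700.
Equations: 9.7980·k + 5.8171·ln C = 9.8700;  5.8171·k + 5·ln C = 7.2929.
Slope k = (n·Σln t·ln v − Σln t·Σln v)/(n·Σ(ln t)² − (Σln t)²) = (5·9.8700 − 5.8171·7.2929)/15.1514 = 0.45713; ln C = (Σln v − k·Σln t)/n = 0.92674, so C = exp(0.92674) = 2.52627.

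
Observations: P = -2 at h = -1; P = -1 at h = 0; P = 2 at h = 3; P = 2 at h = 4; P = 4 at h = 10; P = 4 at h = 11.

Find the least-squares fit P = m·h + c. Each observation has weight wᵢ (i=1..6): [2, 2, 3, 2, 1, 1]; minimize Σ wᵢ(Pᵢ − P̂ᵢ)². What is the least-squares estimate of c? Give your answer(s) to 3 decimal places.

c = -0.558

AᵀWA·[m, c]ᵀ = AᵀWP reads: 282·m + 36·c = 122;  36·m + 11·c = 12.
(Σwᵢ·h·h = 282, Σwᵢ·h = 36, Σwᵢ·1 = 11, Σwᵢ·h·P = 122, Σwᵢ·P = 12.)
Determinant 282·11 − 36² = 1806.
m = (122·11 − 36·12)/1806 = 65/129; c = (282·12 − 36·122)/1806 = -24/43.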